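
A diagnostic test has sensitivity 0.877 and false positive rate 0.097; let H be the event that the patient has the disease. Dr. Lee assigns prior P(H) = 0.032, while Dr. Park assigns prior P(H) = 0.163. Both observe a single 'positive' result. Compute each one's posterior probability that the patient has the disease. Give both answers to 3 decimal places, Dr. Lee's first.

Dr. Lee: 0.230; Dr. Park: 0.638

The likelihood ratio for a 'positive' result is 0.877/0.097 = 9.0412.
Dr. Lee: prior odds 0.032/0.968 = 0.033058; posterior odds 0.29888; posterior probability 0.230.
Dr. Park: prior odds 0.163/0.837 = 0.19474; posterior odds 1.7607; posterior probability 0.638.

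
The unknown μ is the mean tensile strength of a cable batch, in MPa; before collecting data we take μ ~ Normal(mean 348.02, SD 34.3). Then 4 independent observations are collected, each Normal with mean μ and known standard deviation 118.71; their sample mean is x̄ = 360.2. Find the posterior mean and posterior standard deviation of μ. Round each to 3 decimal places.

Posterior mean ≈ 351.069; posterior SD ≈ 29.698

With known σ, the Normal prior is conjugate. Weight on the data is w = (n/σ²)/(n/σ² + 1/τ₀²) = 0.00028385/(0.00028385+0.00084999) = 0.25034.
Posterior mean = w·x̄ + (1−w)·μ₀ = 0.25034·360.2 + 0.74966·348.02 = 351.069. Posterior variance = 1/(0.00028385+0.00084999) = 881.964, so SD = 29.698.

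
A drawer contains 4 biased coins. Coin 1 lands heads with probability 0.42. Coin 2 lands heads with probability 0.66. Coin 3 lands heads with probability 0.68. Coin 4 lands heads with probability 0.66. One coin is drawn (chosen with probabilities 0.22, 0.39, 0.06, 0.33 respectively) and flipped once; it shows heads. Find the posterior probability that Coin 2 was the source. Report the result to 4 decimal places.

Tabulate prior·likelihood by source: [1] prior 0.22, lik 0.42, product 0.09240; [2] prior 0.39, lik 0.66, product 0.2574; [3] prior 0.06, lik 0.68, product 0.04080; [4] prior 0.33, lik 0.66, product 0.2178.
Normalizing constant = 0.60840; the posterior for Coin 2 is its product over the sum, 0.2574/0.60840 = 0.4231.

Posterior probability ≈ 0.4231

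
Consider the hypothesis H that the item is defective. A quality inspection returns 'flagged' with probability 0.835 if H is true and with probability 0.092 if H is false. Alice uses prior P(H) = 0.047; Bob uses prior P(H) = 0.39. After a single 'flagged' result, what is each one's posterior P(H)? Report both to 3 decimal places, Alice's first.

Alice: 0.309; Bob: 0.853

P('+'|H) = 0.835, P('+'|¬H) = 0.092.
Alice: numerator 0.835·0.047 = 0.039245; evidence = 0.039245+0.092·0.953 = 0.12692; posterior = 0.309.
Bob: numerator 0.835·0.39 = 0.32565; evidence = 0.32565+0.092·0.61 = 0.38177; posterior = 0.853.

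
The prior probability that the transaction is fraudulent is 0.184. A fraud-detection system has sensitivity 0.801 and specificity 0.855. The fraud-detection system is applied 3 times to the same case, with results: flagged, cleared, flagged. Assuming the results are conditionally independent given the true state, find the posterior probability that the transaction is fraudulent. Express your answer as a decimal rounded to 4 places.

Posterior P(H) ≈ 0.6156

Let H be the event that the transaction is fraudulent; start with P(H) = 0.184. P('flagged'|H) = 0.801, P('flagged'|¬H) = 0.145.
Update on result 1 ('flagged'): P(H) ← 0.801·0.1840 / (0.801·0.1840 + 0.145·0.8160) = 0.14738/0.26570 = 0.5547.
Update on result 2 ('cleared'): P(H) ← 0.199·0.5547 / (0.199·0.5547 + 0.855·0.4453) = 0.11038/0.49112 = 0.2248.
Update on result 3 ('flagged'): P(H) ← 0.801·0.2248 / (0.801·0.2248 + 0.145·0.7752) = 0.18003/0.29244 = 0.6156.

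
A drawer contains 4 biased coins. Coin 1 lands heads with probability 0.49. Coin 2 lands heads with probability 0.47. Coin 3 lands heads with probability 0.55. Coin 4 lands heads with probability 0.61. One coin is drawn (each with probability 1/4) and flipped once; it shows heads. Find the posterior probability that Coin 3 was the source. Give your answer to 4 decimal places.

Posterior probability ≈ 0.2594

Tabulate prior·likelihood by source: [1] prior 0.25, lik 0.49, product 0.1225; [2] prior 0.25, lik 0.47, product 0.1175; [3] prior 0.25, lik 0.55, product 0.1375; [4] prior 0.25, lik 0.61, product 0.1525.
Normalizing constant = 0.53000; the posterior for Coin 3 is its product over the sum, 0.1375/0.53000 = 0.2594.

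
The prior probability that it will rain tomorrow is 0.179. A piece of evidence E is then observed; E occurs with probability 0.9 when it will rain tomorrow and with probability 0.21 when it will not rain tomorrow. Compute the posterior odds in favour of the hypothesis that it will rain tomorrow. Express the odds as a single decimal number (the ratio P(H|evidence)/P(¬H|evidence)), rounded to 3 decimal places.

Posterior odds ≈ 0.934

Prior odds = 0.179/(1−0.179) = 0.21803. In log-odds, ln(0.21803) = -1.5231.
Add log likelihood ratio: ln(4.2857) = 1.4553.
Posterior log-odds = -0.067850, so posterior odds = exp(-0.067850) = 0.93440.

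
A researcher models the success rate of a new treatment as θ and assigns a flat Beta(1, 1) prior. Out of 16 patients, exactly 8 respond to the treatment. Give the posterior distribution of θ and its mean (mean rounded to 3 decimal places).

The binomial likelihood is conjugate to the Beta prior: with 8 successes and 8 failures, the posterior is Beta(1+8, 1+8) = Beta(9, 9).
Posterior mean = α/(α+β) = 9/18 = 0.500.

Posterior: Beta(9, 9); mean ≈ 0.500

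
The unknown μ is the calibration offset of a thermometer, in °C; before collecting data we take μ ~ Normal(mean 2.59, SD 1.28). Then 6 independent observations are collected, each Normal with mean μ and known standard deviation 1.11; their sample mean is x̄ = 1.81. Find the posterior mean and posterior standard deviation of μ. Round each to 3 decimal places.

Posterior mean ≈ 1.897; posterior SD ≈ 0.427

With known σ, the Normal prior is conjugate. Weight on the data is w = (n/σ²)/(n/σ² + 1/τ₀²) = 4.86973/(4.86973+0.610352) = 0.88862.
Posterior mean = w·x̄ + (1−w)·μ₀ = 0.88862·1.81 + 0.11138·2.59 = 1.897. Posterior variance = 1/(4.86973+0.610352) = 0.182479, so SD = 0.427.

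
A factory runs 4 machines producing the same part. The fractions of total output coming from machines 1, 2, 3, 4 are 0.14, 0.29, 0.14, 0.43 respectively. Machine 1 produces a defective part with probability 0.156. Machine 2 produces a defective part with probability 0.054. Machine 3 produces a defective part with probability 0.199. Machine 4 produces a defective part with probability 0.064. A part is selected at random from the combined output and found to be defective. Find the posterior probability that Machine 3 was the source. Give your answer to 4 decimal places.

P(defective|M1) = 0.156; P(defective|M2) = 0.054; P(defective|M3) = 0.199; P(defective|M4) = 0.064.
Prior × likelihood for each source: 0.14·0.156=0.02184, 0.29·0.054=0.01566, 0.14·0.199=0.02786, 0.43·0.064=0.02752. Summing gives P(defective) = 0.092880.
P(Machine 3 | defective) = 0.02786 / 0.092880 = 0.3000.

Posterior probability ≈ 0.3000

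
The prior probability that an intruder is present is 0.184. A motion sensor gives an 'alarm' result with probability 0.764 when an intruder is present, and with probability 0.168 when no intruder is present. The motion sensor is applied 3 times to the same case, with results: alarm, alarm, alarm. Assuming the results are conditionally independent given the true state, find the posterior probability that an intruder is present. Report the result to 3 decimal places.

Let H be the event that an intruder is present; start with P(H) = 0.184. P('alarm'|H) = 0.764, P('alarm'|¬H) = 0.168.
Update on result 1 ('alarm'): P(H) ← 0.764·0.1840 / (0.764·0.1840 + 0.168·0.8160) = 0.14058/0.27766 = 0.5063.
Update on result 2 ('alarm'): P(H) ← 0.764·0.5063 / (0.764·0.5063 + 0.168·0.4937) = 0.38680/0.46974 = 0.8234.
Update on result 3 ('alarm'): P(H) ← 0.764·0.8234 / (0.764·0.8234 + 0.168·0.1766) = 0.62910/0.65876 = 0.9550.

Posterior P(H) ≈ 0.955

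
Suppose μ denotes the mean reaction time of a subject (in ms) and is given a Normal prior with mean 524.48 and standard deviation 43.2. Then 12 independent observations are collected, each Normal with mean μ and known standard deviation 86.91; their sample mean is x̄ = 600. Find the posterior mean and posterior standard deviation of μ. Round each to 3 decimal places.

With known σ, the Normal prior is conjugate. Weight on the data is w = (n/σ²)/(n/σ² + 1/τ₀²) = 0.00158870/(0.00158870+0.00053584) = 0.74779.
Posterior mean = w·x̄ + (1−w)·μ₀ = 0.74779·600 + 0.25221·524.48 = 580.953. Posterior variance = 1/(0.00158870+0.00053584) = 470.691, so SD = 21.695.

Posterior mean ≈ 580.953; posterior SD ≈ 21.695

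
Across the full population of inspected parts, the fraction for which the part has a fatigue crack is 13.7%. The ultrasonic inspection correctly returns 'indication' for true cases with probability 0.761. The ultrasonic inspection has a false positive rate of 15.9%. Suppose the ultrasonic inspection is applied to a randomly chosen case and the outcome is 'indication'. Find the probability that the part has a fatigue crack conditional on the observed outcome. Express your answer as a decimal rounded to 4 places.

Let H be the event that the part has a fatigue crack. P(H) = 0.137, so P(¬H) = 0.863. With E the 'indication' result, P(E|H) = 0.761 and P(E|¬H) = 0.159.
P(E) = 0.761·0.137 + 0.159·0.863 = 0.10426 + 0.13722 = 0.24147.
By Bayes' theorem, P(H|E) = 0.10426 / 0.24147 = 0.4318.

P(H | E) ≈ 0.4318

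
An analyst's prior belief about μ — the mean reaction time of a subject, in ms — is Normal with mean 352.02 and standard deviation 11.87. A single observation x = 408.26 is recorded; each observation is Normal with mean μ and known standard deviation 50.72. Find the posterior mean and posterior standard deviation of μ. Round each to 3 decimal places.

With known σ, the Normal prior is conjugate. Weight on the data is w = (n/σ²)/(n/σ² + 1/τ₀²) = 0.00038872/(0.00038872+0.00709739) = 0.051926.
Posterior mean = w·x̄ + (1−w)·μ₀ = 0.051926·408.26 + 0.94807·352.02 = 354.940. Posterior variance = 1/(0.00038872+0.00709739) = 133.581, so SD = 11.558.

Posterior mean ≈ 354.940; posterior SD ≈ 11.558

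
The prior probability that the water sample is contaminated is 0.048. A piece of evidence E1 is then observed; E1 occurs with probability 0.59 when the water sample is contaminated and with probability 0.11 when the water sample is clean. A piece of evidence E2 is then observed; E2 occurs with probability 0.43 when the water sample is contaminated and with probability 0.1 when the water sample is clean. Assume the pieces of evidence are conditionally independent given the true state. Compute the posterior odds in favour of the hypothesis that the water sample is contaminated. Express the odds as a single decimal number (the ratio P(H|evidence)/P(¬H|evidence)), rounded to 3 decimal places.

Posterior odds ≈ 1.163

Prior odds = 0.048/(1−0.048) = 0.050420. In log-odds, ln(0.050420) = -2.9874.
Add log likelihood ratios: ln(5.3636) + ln(4.3000) = 3.1383.
Posterior log-odds = 0.15089, so posterior odds = exp(0.15089) = 1.1629.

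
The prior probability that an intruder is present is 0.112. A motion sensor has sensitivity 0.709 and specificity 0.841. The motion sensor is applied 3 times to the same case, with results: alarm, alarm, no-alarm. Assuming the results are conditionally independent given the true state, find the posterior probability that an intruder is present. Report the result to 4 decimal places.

With H the event that an intruder is present, the joint likelihood of the observed sequence is P(data|H) = 0.709·0.709·0.291 = 0.14628 and P(data|¬H) = 0.159·0.159·0.841 = 0.021261.
Bayes: P(H|data) = 0.112·0.14628 / (0.112·0.14628 + 0.888·0.021261) = 0.016383/0.035263 = 0.4646.

Posterior P(H) ≈ 0.4646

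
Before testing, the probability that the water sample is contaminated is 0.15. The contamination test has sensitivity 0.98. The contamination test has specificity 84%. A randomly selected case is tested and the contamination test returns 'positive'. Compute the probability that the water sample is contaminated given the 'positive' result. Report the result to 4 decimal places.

P(H | E) ≈ 0.5194

Let H be the event that the water sample is contaminated. P(H) = 0.15, so P(¬H) = 0.85. With E the 'positive' result, P(E|H) = 0.98 and P(E|¬H) = 0.16.
P(E) = 0.98·0.15 + 0.16·0.85 = 0.14700 + 0.13600 = 0.28300.
By Bayes' theorem, P(H|E) = 0.14700 / 0.28300 = 0.5194.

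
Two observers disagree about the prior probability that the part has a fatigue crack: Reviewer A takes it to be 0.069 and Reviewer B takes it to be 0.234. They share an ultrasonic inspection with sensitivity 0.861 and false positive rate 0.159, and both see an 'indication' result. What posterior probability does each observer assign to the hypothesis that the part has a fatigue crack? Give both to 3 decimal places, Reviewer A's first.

Reviewer A: 0.286; Reviewer B: 0.623

P('+'|H) = 0.861, P('+'|¬H) = 0.159.
Reviewer A: numerator 0.861·0.069 = 0.059409; evidence = 0.059409+0.159·0.931 = 0.20744; posterior = 0.286.
Reviewer B: numerator 0.861·0.234 = 0.20147; evidence = 0.20147+0.159·0.766 = 0.32327; posterior = 0.623.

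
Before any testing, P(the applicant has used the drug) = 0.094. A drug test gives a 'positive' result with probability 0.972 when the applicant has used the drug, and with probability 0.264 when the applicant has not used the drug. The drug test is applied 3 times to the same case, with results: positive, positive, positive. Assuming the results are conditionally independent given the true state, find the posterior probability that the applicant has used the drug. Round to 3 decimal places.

Posterior P(H) ≈ 0.838

Let H be the event that the applicant has used the drug; start with P(H) = 0.094. P('positive'|H) = 0.972, P('positive'|¬H) = 0.264.
Update on result 1 ('positive'): P(H) ← 0.972·0.0940 / (0.972·0.0940 + 0.264·0.9060) = 0.091368/0.33055 = 0.2764.
Update on result 2 ('positive'): P(H) ← 0.972·0.2764 / (0.972·0.2764 + 0.264·0.7236) = 0.26867/0.45970 = 0.5845.
Update on result 3 ('positive'): P(H) ← 0.972·0.5845 / (0.972·0.5845 + 0.264·0.4155) = 0.56809/0.67779 = 0.8381.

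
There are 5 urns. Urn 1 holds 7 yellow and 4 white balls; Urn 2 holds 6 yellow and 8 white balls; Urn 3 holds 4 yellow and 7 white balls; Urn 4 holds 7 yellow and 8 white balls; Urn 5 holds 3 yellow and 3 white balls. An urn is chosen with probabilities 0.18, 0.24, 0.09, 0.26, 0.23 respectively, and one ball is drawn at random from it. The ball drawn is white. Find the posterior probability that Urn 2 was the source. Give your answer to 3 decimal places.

Tabulate prior·likelihood by source: [1] prior 0.18, lik 0.3636, product 0.06545; [2] prior 0.24, lik 0.5714, product 0.1371; [3] prior 0.09, lik 0.6364, product 0.05727; [4] prior 0.26, lik 0.5333, product 0.1387; [5] prior 0.23, lik 0.5, product 0.1150.
Normalizing constant = 0.51354; the posterior for Urn 2 is its product over the sum, 0.1371/0.51354 = 0.267.

Posterior probability ≈ 0.267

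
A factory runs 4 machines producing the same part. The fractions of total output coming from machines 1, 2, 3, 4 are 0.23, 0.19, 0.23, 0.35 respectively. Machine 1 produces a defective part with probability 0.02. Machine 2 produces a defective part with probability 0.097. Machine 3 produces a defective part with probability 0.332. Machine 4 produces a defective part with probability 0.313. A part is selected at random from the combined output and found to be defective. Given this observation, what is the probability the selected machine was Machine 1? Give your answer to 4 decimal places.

Posterior probability ≈ 0.0220

Tabulate prior·likelihood by source: [1] prior 0.23, lik 0.02, product 0.004600; [2] prior 0.19, lik 0.097, product 0.01843; [3] prior 0.23, lik 0.332, product 0.07636; [4] prior 0.35, lik 0.313, product 0.1095.
Normalizing constant = 0.20894; the posterior for Machine 1 is its product over the sum, 0.004600/0.20894 = 0.0220.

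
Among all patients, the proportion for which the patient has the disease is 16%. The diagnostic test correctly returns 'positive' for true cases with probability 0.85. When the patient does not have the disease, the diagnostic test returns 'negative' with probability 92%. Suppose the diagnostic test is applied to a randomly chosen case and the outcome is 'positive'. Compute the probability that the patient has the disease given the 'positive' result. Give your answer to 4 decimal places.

P(H | E) ≈ 0.6693

Write H for 'the patient has the disease'. Prior odds H:¬H = 0.16/0.84 = 0.19048. For the 'positive' outcome, the likelihood ratio is 0.85/0.08 = 10.625.
Posterior odds = 0.19048 × 10.625 = 2.0238, so P(H|E) = 2.0238/(1+2.0238) = 0.6693.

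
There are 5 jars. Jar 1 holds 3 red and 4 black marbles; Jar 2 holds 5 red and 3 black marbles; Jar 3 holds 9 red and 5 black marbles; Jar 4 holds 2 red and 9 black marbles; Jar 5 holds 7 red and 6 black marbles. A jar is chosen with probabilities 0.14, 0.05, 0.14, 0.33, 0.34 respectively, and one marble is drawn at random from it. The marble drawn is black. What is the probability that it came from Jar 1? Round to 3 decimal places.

Posterior probability ≈ 0.139

Tabulate prior·likelihood by source: [1] prior 0.14, lik 0.5714, product 0.08000; [2] prior 0.05, lik 0.375, product 0.01875; [3] prior 0.14, lik 0.3571, product 0.05000; [4] prior 0.33, lik 0.8182, product 0.2700; [5] prior 0.34, lik 0.4615, product 0.1569.
Normalizing constant = 0.57567; the posterior for Jar 1 is its product over the sum, 0.08000/0.57567 = 0.139.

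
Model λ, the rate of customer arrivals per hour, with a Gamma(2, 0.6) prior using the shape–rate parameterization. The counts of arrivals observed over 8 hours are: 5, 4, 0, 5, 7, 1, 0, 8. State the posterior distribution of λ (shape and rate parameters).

Posterior: Gamma(shape=32, rate=8.6)

Total count ∑xᵢ = 30 over n = 8 hours.
Gamma is conjugate to the Poisson likelihood: posterior is Gamma(shape = 2+30 = 32, rate = 0.6+8 = 8.6).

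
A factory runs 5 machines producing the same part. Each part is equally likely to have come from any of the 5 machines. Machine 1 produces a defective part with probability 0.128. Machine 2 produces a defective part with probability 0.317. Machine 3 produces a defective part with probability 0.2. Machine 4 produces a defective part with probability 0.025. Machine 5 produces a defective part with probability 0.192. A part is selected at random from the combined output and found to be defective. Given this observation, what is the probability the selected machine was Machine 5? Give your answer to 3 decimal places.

Posterior probability ≈ 0.223

P(defective|M1) = 0.128; P(defective|M2) = 0.317; P(defective|M3) = 0.2; P(defective|M4) = 0.025; P(defective|M5) = 0.192.
Prior × likelihood for each source: 0.2·0.128=0.02560, 0.2·0.317=0.06340, 0.2·0.2=0.04000, 0.2·0.025=0.005000, 0.2·0.192=0.03840. Summing gives P(defective) = 0.17240.
P(Machine 5 | defective) = 0.03840 / 0.17240 = 0.223.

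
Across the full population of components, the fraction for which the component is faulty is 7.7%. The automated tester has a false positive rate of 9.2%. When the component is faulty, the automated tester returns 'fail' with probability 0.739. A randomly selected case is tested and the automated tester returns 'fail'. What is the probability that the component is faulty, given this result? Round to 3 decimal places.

P(H | E) ≈ 0.401

Write H for 'the component is faulty'. Prior odds H:¬H = 0.077/0.923 = 0.083424. For the 'fail' outcome, the likelihood ratio is 0.739/0.092 = 8.0326.
Posterior odds = 0.083424 × 8.0326 = 0.67011, so P(H|E) = 0.67011/(1+0.67011) = 0.401.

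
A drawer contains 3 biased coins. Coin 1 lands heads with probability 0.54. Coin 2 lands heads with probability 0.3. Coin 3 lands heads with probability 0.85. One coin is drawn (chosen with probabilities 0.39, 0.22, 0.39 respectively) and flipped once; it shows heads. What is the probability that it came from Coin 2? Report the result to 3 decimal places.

P(heads|C1) = 0.54; P(heads|C2) = 0.3; P(heads|C3) = 0.85.
Prior × likelihood for each source: 0.39·0.54=0.2106, 0.22·0.3=0.06600, 0.39·0.85=0.3315. Summing gives P(heads) = 0.60810.
P(Coin 2 | heads) = 0.06600 / 0.60810 = 0.109.

Posterior probability ≈ 0.109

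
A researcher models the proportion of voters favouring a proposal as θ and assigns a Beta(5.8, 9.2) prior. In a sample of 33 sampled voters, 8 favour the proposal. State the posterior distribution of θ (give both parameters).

Posterior: Beta(13.8, 34.2)

The binomial likelihood is conjugate to the Beta prior: with 8 successes and 25 failures, the posterior is Beta(5.8+8, 9.2+25) = Beta(13.8, 34.2).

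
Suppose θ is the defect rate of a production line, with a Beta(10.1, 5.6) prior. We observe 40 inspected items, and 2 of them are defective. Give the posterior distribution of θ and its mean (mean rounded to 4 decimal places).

The binomial likelihood is conjugate to the Beta prior: with 2 successes and 38 failures, the posterior is Beta(10.1+2, 5.6+38) = Beta(12.1, 43.6).
Posterior mean = α/(α+β) = 12.1/55.7 = 0.2172.

Posterior: Beta(12.1, 43.6); mean ≈ 0.2172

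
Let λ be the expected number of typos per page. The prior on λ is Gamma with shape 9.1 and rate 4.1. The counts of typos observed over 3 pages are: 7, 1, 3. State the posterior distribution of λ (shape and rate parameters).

Posterior: Gamma(shape=20.1, rate=7.1)

Total count ∑xᵢ = 11 over n = 3 pages.
Gamma is conjugate to the Poisson likelihood: posterior is Gamma(shape = 9.1+11 = 20.1, rate = 4.1+3 = 7.1).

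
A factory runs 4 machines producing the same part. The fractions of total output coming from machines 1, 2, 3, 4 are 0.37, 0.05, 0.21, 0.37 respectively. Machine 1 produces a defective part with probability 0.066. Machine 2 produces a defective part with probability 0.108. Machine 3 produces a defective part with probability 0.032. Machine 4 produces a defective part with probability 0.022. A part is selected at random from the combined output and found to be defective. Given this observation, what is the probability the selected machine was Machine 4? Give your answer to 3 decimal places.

Posterior probability ≈ 0.182

Tabulate prior·likelihood by source: [1] prior 0.37, lik 0.066, product 0.02442; [2] prior 0.05, lik 0.108, product 0.005400; [3] prior 0.21, lik 0.032, product 0.006720; [4] prior 0.37, lik 0.022, product 0.008140.
Normalizing constant = 0.044680; the posterior for Machine 4 is its product over the sum, 0.008140/0.044680 = 0.182.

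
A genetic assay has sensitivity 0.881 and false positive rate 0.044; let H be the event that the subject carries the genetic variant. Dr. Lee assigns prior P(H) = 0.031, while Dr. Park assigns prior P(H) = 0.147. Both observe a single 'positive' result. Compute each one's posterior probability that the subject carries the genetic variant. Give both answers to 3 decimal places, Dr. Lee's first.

The likelihood ratio for a 'positive' result is 0.881/0.044 = 20.023.
Dr. Lee: prior odds 0.031/0.969 = 0.031992; posterior odds 0.64056; posterior probability 0.390.
Dr. Park: prior odds 0.147/0.853 = 0.17233; posterior odds 3.4506; posterior probability 0.775.

Dr. Lee: 0.390; Dr. Park: 0.775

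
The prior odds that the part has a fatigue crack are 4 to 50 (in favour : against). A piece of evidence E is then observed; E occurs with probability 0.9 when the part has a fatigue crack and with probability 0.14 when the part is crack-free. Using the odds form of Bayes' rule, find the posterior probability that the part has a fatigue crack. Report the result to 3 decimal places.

Prior odds = 4/50 = 0.080000.
Likelihood ratio for E = 0.9/0.14 = 6.4286.
Posterior odds = prior odds × LR = 0.51429.
Posterior probability = odds/(1+odds) = 0.51429/1.5143 = 0.340.

Posterior probability ≈ 0.340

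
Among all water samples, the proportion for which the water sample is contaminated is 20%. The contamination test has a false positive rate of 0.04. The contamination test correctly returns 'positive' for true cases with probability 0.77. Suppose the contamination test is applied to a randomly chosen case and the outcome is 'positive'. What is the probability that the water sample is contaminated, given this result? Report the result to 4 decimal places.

P(H | E) ≈ 0.8280

Write H for 'the water sample is contaminated'. Prior odds H:¬H = 0.2/0.8 = 0.25000. For the 'positive' outcome, the likelihood ratio is 0.77/0.04 = 19.250.
Posterior odds = 0.25000 × 19.250 = 4.8125, so P(H|E) = 4.8125/(1+4.8125) = 0.8280.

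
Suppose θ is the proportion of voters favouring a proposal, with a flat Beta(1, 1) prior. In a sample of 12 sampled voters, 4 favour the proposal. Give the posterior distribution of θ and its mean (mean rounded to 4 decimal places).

Posterior: Beta(5, 9); mean ≈ 0.3571

Observing 4 successes and 8 failures updates Beta(1, 1) by adding the success and failure counts to the two shape parameters: α = 1+4 = 5, β = 1+8 = 9.
E[θ | data] = 5/(5+9) = 0.3571.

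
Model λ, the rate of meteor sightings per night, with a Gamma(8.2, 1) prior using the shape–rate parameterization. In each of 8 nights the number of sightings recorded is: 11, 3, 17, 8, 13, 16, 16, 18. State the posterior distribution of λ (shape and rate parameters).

Posterior: Gamma(shape=110.2, rate=9)

The Poisson likelihood adds the total count to the shape and the number of exposure periods to the rate. Here ∑xᵢ = 102 and n = 8, so shape 8.2→110.2 and rate 1→9.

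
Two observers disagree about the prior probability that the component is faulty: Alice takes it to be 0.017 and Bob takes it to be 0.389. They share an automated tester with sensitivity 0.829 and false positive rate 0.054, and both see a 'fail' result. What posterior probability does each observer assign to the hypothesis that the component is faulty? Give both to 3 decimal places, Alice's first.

The likelihood ratio for a 'fail' result is 0.829/0.054 = 15.352.
Alice: prior odds 0.017/0.983 = 0.017294; posterior odds 0.26549; posterior probability 0.210.
Bob: prior odds 0.389/0.611 = 0.63666; posterior odds 9.7739; posterior probability 0.907.

Alice: 0.210; Bob: 0.907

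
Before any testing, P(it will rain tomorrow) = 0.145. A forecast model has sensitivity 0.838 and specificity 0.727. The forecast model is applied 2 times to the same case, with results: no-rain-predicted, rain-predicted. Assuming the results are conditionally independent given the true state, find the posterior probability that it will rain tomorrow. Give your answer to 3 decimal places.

With H the event that it will rain tomorrow, the joint likelihood of the observed sequence is P(data|H) = 0.162·0.838 = 0.13576 and P(data|¬H) = 0.727·0.273 = 0.19847.
Bayes: P(H|data) = 0.145·0.13576 / (0.145·0.13576 + 0.855·0.19847) = 0.019685/0.18938 = 0.1039.

Posterior P(H) ≈ 0.104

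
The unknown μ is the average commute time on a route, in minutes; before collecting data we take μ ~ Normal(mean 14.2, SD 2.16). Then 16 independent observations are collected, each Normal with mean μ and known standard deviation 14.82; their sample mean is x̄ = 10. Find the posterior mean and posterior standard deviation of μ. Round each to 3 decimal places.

Prior precision 1/τ₀² = 1/2.16² = 0.214335; data precision n/σ² = 16/14.82² = 0.0728490.
Posterior precision = 0.214335 + 0.0728490 = 0.287184, giving posterior SD = 1/√0.287184 = 1.866.
Posterior mean = (0.214335·14.2 + 0.0728490·10) / 0.287184 = 13.135.

Posterior mean ≈ 13.135; posterior SD ≈ 1.866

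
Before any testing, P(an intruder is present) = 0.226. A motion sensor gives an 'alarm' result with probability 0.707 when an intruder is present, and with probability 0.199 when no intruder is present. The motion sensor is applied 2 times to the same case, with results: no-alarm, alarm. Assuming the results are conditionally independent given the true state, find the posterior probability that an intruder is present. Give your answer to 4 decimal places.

Posterior P(H) ≈ 0.2751

With H the event that an intruder is present, the joint likelihood of the observed sequence is P(data|H) = 0.293·0.707 = 0.20715 and P(data|¬H) = 0.801·0.199 = 0.15940.
Bayes: P(H|data) = 0.226·0.20715 / (0.226·0.20715 + 0.774·0.15940) = 0.046816/0.17019 = 0.2751.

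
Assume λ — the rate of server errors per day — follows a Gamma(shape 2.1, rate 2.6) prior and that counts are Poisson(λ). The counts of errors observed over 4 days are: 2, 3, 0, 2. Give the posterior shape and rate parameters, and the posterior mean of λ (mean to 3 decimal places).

Posterior: Gamma(shape=9.1, rate=6.6); mean ≈ 1.379

The Poisson likelihood adds the total count to the shape and the number of exposure periods to the rate. Here ∑xᵢ = 7 and n = 4, so shape 2.1→9.1 and rate 2.6→6.6.
E[λ | data] = 9.1/6.6 = 1.379.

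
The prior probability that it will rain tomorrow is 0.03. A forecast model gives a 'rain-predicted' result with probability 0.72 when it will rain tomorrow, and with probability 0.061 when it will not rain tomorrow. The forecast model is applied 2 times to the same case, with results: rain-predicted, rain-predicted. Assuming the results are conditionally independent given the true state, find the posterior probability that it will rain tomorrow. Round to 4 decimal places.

Posterior P(H) ≈ 0.8116

With H the event that it will rain tomorrow, the joint likelihood of the observed sequence is P(data|H) = 0.72·0.72 = 0.51840 and P(data|¬H) = 0.061·0.061 = 0.0037210.
Bayes: P(H|data) = 0.03·0.51840 / (0.03·0.51840 + 0.97·0.0037210) = 0.015552/0.019161 = 0.8116.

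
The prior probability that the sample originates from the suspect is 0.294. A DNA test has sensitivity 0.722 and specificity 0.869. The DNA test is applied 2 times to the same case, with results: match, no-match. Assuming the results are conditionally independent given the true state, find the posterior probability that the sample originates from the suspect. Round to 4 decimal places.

With H the event that the sample originates from the suspect, the joint likelihood of the observed sequence is P(data|H) = 0.722·0.278 = 0.20072 and P(data|¬H) = 0.131·0.869 = 0.11384.
Bayes: P(H|data) = 0.294·0.20072 / (0.294·0.20072 + 0.706·0.11384) = 0.059011/0.13938 = 0.4234.

Posterior P(H) ≈ 0.4234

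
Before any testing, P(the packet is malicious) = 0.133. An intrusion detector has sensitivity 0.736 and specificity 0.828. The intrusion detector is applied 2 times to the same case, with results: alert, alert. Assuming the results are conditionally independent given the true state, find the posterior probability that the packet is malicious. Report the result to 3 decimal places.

With H the event that the packet is malicious, the joint likelihood of the observed sequence is P(data|H) = 0.736·0.736 = 0.54170 and P(data|¬H) = 0.172·0.172 = 0.029584.
Bayes: P(H|data) = 0.133·0.54170 / (0.133·0.54170 + 0.867·0.029584) = 0.072046/0.097695 = 0.7375.

Posterior P(H) ≈ 0.737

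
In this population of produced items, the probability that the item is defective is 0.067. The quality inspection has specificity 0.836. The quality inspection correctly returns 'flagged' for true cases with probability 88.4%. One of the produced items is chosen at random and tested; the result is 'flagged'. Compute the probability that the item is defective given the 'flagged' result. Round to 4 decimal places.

Write H for 'the item is defective'. Prior odds H:¬H = 0.067/0.933 = 0.071811. For the 'flagged' outcome, the likelihood ratio is 0.884/0.164 = 5.3902.
Posterior odds = 0.071811 × 5.3902 = 0.38708, so P(H|E) = 0.38708/(1+0.38708) = 0.2791.

P(H | E) ≈ 0.2791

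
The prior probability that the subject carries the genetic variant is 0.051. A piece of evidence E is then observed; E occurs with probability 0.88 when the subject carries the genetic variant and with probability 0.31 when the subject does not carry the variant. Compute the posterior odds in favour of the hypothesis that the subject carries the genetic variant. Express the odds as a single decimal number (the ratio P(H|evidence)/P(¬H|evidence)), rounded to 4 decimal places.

Prior odds = 0.051/(1−0.051) = 0.053741. In log-odds, ln(0.053741) = -2.9236.
Add log likelihood ratio: ln(2.8387) = 1.0433.
Posterior log-odds = -1.8802, so posterior odds = exp(-1.8802) = 0.15255.

Posterior odds ≈ 0.1526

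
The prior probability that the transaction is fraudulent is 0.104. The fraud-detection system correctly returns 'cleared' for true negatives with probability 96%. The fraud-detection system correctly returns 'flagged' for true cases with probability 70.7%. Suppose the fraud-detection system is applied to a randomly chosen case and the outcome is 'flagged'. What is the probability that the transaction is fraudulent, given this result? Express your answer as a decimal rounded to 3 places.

P(H | E) ≈ 0.672

Write H for 'the transaction is fraudulent'. Prior odds H:¬H = 0.104/0.896 = 0.11607. For the 'flagged' outcome, the likelihood ratio is 0.707/0.04 = 17.675.
Posterior odds = 0.11607 × 17.675 = 2.0516, so P(H|E) = 2.0516/(1+2.0516) = 0.672.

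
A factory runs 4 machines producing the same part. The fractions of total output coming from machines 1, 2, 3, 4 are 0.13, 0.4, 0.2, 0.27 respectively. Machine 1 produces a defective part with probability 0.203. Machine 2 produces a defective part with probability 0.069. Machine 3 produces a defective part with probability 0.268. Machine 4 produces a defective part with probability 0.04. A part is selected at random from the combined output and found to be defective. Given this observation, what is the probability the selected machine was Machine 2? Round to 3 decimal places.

P(defective|M1) = 0.203; P(defective|M2) = 0.069; P(defective|M3) = 0.268; P(defective|M4) = 0.04.
Prior × likelihood for each source: 0.13·0.203=0.02639, 0.4·0.069=0.02760, 0.2·0.268=0.05360, 0.27·0.04=0.01080. Summing gives P(defective) = 0.11839.
P(Machine 2 | defective) = 0.02760 / 0.11839 = 0.233.

Posterior probability ≈ 0.233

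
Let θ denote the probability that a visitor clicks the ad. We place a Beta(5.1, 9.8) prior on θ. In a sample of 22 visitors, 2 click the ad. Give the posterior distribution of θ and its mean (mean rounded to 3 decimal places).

Posterior: Beta(7.1, 29.8); mean ≈ 0.192

Observing 2 successes and 20 failures updates Beta(5.1, 9.8) by adding the success and failure counts to the two shape parameters: α = 5.1+2 = 7.1, β = 9.8+20 = 29.8.
E[θ | data] = 7.1/(7.1+29.8) = 0.192.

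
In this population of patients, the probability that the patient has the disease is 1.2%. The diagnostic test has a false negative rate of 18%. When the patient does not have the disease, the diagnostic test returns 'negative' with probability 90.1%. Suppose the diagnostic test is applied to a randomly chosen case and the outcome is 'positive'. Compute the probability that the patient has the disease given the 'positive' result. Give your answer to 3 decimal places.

P(H | E) ≈ 0.091

Write H for 'the patient has the disease'. Prior odds H:¬H = 0.012/0.988 = 0.012146. For the 'positive' outcome, the likelihood ratio is 0.82/0.099 = 8.2828.
Posterior odds = 0.012146 × 8.2828 = 0.10060, so P(H|E) = 0.10060/(1+0.10060) = 0.091.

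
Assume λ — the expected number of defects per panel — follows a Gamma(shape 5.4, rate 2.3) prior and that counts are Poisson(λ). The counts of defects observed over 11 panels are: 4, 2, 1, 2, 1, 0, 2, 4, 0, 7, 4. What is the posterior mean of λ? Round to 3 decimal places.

The Poisson likelihood adds the total count to the shape and the number of exposure periods to the rate. Here ∑xᵢ = 27 and n = 11, so shape 5.4→32.4 and rate 2.3→13.3.
Posterior mean = shape/rate = 32.4/13.3 = 2.436.

Posterior mean ≈ 2.436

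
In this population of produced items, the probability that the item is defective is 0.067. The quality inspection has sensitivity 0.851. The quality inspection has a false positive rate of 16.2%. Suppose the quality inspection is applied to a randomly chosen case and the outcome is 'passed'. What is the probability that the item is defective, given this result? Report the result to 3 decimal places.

P(H | E) ≈ 0.013

Let H be the event that the item is defective. P(H) = 0.067, so P(¬H) = 0.933. With E the 'passed' result, P(E|H) = 0.149 and P(E|¬H) = 0.838.
P(E) = 0.149·0.067 + 0.838·0.933 = 0.0099830 + 0.78185 = 0.79184.
By Bayes' theorem, P(H|E) = 0.0099830 / 0.79184 = 0.013.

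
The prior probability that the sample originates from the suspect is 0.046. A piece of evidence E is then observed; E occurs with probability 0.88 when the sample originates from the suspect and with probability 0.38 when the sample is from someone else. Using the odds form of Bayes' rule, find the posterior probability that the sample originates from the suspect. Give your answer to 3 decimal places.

Prior odds = 0.046/(1−0.046) = 0.048218.
Likelihood ratio for E = 0.88/0.38 = 2.3158.
Posterior odds = prior odds × LR = 0.11166.
Posterior probability = odds/(1+odds) = 0.11166/1.1117 = 0.100.

Posterior probability ≈ 0.100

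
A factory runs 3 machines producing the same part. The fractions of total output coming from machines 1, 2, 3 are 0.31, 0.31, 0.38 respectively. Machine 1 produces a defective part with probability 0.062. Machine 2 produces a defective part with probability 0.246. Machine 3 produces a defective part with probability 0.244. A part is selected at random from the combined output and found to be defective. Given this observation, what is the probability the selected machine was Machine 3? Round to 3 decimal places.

Tabulate prior·likelihood by source: [1] prior 0.31, lik 0.062, product 0.01922; [2] prior 0.31, lik 0.246, product 0.07626; [3] prior 0.38, lik 0.244, product 0.09272.
Normalizing constant = 0.18820; the posterior for Machine 3 is its product over the sum, 0.09272/0.18820 = 0.493.

Posterior probability ≈ 0.493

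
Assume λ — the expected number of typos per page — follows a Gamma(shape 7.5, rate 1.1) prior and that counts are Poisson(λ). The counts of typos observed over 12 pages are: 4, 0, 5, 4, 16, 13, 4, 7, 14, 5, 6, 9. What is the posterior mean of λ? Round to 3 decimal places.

Posterior mean ≈ 7.214

Total count ∑xᵢ = 87 over n = 12 pages.
Gamma is conjugate to the Poisson likelihood: posterior is Gamma(shape = 7.5+87 = 94.5, rate = 1.1+12 = 13.1).
Posterior mean = shape/rate = 94.5/13.1 = 7.214.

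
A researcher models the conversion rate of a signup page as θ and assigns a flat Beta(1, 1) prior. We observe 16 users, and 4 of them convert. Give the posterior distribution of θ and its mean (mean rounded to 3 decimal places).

Observing 4 successes and 12 failures updates Beta(1, 1) by adding the success and failure counts to the two shape parameters: α = 1+4 = 5, β = 1+12 = 13.
E[θ | data] = 5/(5+13) = 0.278.

Posterior: Beta(5, 13); mean ≈ 0.278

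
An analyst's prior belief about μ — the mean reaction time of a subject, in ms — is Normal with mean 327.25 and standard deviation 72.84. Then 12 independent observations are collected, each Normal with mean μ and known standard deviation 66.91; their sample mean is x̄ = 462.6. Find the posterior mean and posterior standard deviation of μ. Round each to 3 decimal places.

Posterior mean ≈ 453.708; posterior SD ≈ 18.670

Prior precision 1/τ₀² = 1/72.84² = 0.00018848; data precision n/σ² = 12/66.91² = 0.00268040.
Posterior precision = 0.00018848 + 0.00268040 = 0.00286888, giving posterior SD = 1/√0.00286888 = 18.670.
Posterior mean = (0.00018848·327.25 + 0.00268040·462.6) / 0.00286888 = 453.708.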